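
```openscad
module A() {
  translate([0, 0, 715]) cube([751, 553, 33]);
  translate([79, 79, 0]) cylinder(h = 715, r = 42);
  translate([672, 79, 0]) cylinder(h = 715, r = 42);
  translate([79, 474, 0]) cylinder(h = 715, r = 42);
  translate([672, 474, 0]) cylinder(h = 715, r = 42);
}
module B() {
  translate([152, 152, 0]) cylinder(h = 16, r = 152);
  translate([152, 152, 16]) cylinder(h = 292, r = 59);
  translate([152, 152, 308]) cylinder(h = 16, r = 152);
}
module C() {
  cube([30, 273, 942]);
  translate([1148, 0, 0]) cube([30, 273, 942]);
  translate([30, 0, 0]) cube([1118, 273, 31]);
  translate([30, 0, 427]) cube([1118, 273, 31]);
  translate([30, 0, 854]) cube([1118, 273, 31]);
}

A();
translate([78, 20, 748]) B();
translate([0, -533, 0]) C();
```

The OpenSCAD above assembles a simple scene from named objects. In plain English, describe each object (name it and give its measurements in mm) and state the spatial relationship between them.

A is a table: top 751 mm (x) × 553 mm (y), 33 mm thick, upper face at z = 748 mm, on four round legs of 84 mm diameter, each leg's bounding box inset 37 mm from the nearest pair of top edges, running from z = 0 to the bottom of the top.

B is a spool: two coaxial disc flanges of radius 152 mm and thickness 16 mm, joined by a core cylinder of radius 59 mm and height 292 mm. The lower flange rests on z = 0 and the three cylinders share a vertical axis.

C is an open bookshelf. Two side panels, each 30 mm thick, 273 mm deep and 942 mm tall, stand 1178 mm apart (outside-to-outside). Between them sit 3 shelves, each 31 mm thick and 273 mm deep, spanning the full gap between the sides. The bottom shelf rests on the floor (its underside at z = 0) and the clear gap between one shelf's top and the next shelf's underside is 396 mm.

The spool is on top of the table. The bookshelf is on the floor beside the table on its −y side.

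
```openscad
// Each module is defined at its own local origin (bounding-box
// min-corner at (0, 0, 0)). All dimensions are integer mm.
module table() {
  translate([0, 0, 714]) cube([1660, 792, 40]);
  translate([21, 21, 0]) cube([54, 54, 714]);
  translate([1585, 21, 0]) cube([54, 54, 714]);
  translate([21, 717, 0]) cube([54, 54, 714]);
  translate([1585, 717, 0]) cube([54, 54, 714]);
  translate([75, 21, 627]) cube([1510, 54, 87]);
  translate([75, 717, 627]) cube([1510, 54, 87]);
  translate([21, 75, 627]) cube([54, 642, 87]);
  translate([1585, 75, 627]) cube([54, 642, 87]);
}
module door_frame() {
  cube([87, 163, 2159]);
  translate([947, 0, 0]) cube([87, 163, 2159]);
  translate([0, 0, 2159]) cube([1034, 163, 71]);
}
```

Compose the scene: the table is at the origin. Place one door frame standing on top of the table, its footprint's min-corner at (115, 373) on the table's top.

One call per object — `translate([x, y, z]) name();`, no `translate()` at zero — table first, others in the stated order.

table();
translate([115, 373, 754]) door_frame();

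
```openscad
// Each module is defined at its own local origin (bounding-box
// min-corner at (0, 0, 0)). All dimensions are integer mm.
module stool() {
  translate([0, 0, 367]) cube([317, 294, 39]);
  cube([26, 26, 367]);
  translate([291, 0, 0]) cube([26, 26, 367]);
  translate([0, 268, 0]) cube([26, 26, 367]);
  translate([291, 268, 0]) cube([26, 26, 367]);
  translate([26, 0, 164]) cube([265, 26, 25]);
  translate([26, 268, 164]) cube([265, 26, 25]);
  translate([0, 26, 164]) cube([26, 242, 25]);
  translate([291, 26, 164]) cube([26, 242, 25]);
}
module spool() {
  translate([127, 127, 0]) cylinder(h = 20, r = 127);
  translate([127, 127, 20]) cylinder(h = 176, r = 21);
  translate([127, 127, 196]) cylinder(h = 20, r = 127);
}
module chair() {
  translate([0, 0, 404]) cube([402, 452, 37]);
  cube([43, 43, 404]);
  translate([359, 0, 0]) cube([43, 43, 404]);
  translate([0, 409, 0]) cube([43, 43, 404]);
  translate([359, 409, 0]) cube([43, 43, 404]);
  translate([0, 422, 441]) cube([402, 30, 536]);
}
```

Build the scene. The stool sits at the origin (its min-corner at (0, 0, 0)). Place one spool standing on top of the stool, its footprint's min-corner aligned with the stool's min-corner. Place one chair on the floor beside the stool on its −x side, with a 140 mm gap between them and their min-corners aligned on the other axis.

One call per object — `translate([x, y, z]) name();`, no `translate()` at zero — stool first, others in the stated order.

stool();
translate([0, 0, 406]) spool();
translate([-542, 0, 0]) chair();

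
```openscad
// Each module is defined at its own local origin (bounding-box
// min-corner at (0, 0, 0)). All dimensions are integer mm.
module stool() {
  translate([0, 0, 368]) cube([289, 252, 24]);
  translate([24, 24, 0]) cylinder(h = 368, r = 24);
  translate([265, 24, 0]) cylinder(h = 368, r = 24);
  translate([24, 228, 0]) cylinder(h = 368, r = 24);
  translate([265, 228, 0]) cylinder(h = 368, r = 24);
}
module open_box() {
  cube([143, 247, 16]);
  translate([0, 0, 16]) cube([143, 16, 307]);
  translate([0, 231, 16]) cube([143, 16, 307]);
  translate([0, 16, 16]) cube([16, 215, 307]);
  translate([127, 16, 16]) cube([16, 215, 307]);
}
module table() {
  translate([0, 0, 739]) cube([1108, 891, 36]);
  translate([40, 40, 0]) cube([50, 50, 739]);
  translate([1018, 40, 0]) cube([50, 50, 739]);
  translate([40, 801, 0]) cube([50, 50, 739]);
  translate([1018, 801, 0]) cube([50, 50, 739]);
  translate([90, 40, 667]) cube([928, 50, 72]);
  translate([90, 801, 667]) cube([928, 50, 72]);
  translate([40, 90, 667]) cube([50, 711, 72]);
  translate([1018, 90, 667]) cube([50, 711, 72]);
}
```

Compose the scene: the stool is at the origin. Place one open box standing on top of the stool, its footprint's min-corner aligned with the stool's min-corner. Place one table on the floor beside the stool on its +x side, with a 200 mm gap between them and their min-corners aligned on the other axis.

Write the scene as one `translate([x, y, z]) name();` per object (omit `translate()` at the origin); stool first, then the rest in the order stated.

stool();
translate([0, 0, 392]) open_box();
translate([489, 0, 0]) table();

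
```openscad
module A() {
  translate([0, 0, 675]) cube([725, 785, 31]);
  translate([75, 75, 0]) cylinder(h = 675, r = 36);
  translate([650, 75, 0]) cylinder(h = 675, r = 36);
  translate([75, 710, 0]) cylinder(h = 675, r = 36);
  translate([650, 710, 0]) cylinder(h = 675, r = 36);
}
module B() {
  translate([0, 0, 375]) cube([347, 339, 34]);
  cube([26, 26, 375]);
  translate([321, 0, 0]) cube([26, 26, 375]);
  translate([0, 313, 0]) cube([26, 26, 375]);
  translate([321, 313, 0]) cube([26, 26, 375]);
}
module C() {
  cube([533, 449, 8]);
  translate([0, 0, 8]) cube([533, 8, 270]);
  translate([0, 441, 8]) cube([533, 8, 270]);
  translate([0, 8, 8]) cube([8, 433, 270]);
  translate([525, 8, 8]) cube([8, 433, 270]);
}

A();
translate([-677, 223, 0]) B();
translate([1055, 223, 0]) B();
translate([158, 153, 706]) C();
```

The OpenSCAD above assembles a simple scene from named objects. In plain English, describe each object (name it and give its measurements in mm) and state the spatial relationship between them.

A is a table with a 725×785 mm rectangular top, 31 mm thick, top surface at z = 706 mm, supported by four round legs of 72 mm diameter, each leg's bounding box inset 39 mm from the nearest pair of top edges, running from the floor.

B is a four-legged stool. The seat is a 347×339×34 mm slab whose top surface is at z = 409 mm; four square legs, each 26×26 mm in cross-section, run from the floor (z = 0) to the underside of the seat, each flush with a corner of the seat.

C is an open storage box with external size 533×449×278 mm and wall thickness 8 mm (the base is also 8 mm thick). The base covers the whole footprint; the four walls stand on the base, with the y-facing walls full-width and the x-facing walls fitting between their inner faces.

Two stools sit around the table at the −x, +x sides. The open box is on top of the table.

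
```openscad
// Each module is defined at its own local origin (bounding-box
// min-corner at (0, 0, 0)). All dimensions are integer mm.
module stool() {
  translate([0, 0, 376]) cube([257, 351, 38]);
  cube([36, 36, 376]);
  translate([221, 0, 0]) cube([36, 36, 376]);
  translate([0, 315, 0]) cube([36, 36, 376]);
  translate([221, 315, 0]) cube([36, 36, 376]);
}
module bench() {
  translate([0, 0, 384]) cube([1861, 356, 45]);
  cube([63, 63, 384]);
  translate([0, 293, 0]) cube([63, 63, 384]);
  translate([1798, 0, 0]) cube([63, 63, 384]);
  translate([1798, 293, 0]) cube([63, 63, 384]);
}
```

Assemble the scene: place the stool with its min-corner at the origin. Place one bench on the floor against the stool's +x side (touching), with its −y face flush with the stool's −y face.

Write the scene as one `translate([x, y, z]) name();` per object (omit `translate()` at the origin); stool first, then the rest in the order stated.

stool();
translate([257, 0, 0]) bench();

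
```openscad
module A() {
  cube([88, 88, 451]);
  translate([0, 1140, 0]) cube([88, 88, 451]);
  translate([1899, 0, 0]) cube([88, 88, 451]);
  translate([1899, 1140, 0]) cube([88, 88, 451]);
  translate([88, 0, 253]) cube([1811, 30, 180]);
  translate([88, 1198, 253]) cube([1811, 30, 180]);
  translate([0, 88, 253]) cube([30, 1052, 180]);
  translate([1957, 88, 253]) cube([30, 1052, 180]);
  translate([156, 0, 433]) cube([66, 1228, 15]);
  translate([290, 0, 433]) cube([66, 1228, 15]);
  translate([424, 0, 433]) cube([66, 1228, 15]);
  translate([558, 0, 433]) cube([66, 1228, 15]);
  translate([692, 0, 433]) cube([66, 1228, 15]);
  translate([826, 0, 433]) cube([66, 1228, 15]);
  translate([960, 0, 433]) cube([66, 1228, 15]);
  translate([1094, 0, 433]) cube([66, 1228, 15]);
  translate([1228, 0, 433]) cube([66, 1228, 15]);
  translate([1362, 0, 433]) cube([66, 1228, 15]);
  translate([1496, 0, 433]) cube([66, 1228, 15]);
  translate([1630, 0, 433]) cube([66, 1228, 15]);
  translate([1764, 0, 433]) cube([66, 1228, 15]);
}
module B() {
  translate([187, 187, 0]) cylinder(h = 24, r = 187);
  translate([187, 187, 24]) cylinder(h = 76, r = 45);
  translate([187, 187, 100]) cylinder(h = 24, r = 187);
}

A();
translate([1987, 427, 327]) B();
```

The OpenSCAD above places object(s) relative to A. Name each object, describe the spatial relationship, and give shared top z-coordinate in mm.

Both tops at z = 451 mm.

A is a bed frame. B is a spool. The spool is beside the bed frame with their tops flush at z = 451. The shared top z-coordinate is 451 mm.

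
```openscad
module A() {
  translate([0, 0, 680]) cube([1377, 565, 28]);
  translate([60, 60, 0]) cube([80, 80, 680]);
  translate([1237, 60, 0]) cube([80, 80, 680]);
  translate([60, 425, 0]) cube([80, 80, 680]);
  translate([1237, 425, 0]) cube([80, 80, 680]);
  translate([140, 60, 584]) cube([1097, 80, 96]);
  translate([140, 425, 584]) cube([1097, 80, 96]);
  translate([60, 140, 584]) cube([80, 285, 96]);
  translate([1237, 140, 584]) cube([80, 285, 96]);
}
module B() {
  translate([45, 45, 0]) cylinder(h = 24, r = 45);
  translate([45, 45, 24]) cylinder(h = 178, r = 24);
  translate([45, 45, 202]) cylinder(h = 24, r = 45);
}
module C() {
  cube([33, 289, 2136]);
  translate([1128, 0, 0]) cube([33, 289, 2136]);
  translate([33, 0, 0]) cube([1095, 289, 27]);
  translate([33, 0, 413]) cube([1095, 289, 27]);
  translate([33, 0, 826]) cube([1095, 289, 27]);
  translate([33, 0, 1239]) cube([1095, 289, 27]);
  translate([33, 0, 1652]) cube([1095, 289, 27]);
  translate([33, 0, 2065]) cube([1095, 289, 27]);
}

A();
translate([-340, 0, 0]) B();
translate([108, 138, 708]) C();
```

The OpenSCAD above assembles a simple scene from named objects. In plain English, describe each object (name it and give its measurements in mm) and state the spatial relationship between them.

A is a table with a 1377×565 mm rectangular top, 28 mm thick, top surface at z = 708 mm, supported by four 80×80 mm square legs, each inset 60 mm from the nearest pair of top edges, running from the floor. Four apron rails, 80 mm thick and 96 mm tall, run between adjacent legs with their top edges flush with the underside of the top and their outer faces flush with the legs' outer faces.

B is a spool: two coaxial disc flanges of radius 45 mm and thickness 24 mm, joined by a core cylinder of radius 24 mm and height 178 mm. The lower flange rests on z = 0 and the three cylinders share a vertical axis.

C is an open bookshelf. Two side panels, each 33 mm thick, 289 mm deep and 2136 mm tall, stand 1161 mm apart (outside-to-outside). Between them sit 6 shelves, each 27 mm thick and 289 mm deep, spanning the full gap between the sides. The bottom shelf rests on the floor (its underside at z = 0) and the clear gap between one shelf's top and the next shelf's underside is 386 mm.

The spool is on the floor beside the table on its −x side. The bookshelf is on top of the table, centred.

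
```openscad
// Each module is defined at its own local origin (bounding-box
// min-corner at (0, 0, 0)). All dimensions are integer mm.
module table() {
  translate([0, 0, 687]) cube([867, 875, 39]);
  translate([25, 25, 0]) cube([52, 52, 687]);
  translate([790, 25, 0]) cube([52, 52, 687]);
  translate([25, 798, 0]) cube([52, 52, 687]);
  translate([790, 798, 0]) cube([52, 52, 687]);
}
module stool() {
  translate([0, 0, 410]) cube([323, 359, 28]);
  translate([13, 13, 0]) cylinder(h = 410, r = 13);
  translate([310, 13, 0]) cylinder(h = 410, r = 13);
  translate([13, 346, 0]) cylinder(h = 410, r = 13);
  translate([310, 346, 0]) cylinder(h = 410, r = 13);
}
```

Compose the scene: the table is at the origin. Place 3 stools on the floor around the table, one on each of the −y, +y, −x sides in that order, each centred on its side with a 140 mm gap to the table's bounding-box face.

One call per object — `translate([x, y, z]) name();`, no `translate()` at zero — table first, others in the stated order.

table();
translate([272, -499, 0]) stool();
translate([272, 1015, 0]) stool();
translate([-463, 258, 0]) stool();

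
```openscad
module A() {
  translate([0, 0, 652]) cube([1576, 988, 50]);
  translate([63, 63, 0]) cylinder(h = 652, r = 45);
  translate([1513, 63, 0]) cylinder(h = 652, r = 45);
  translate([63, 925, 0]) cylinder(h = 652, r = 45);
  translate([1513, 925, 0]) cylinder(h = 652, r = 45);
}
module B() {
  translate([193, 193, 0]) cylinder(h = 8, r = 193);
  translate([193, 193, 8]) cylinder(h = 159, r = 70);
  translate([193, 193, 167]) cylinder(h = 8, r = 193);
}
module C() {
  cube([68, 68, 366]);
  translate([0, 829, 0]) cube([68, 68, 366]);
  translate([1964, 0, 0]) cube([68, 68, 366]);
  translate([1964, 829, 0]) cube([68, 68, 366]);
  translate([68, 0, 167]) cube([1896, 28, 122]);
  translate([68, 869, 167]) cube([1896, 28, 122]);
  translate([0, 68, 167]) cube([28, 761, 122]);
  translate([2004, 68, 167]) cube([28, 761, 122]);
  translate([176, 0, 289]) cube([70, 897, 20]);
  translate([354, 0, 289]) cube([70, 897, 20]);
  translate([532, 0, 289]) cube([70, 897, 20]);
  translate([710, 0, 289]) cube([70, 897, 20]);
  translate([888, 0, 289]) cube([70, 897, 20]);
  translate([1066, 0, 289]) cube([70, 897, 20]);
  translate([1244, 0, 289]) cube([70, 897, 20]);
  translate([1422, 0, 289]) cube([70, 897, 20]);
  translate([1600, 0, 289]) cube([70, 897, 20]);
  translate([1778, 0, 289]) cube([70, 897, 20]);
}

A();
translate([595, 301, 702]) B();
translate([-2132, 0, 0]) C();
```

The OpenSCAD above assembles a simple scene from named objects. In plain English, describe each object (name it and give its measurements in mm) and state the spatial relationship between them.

A is a table with a 1576×988 mm rectangular top, 50 mm thick, top surface at z = 702 mm, supported by four round legs of 90 mm diameter, each leg's bounding box inset 18 mm from the nearest pair of top edges, running from the floor.

B is a spool: two coaxial disc flanges of radius 193 mm and thickness 8 mm, joined by a core cylinder of radius 70 mm and height 159 mm. The lower flange rests on z = 0 and the three cylinders share a vertical axis.

C is a bed frame 2032 mm long (x) by 897 mm wide (y). Four 68×68 mm corner posts, 366 mm tall, at the corners of the footprint. Four rails of 28 mm thickness and 122 mm height run between adjacent posts with their undersides at z = 167 mm, their outer faces flush with the outside of the frame (the two x-running rails run between the posts' inner faces; the two y-running rails run between the posts' inner faces). 10 slats, each 70 mm wide (x) and 20 mm thick, lie across the top of the two x-running rails, running the full 897 mm width of the frame in y; the slats are evenly spaced along x between the inner faces of the end posts with equal gaps (rounded down to the nearest mm) at the −x end and between each pair — any rounding remainder accumulates at the +x end.

The spool is on top of the table, centred. The bed frame is on the floor beside the table on its −x side.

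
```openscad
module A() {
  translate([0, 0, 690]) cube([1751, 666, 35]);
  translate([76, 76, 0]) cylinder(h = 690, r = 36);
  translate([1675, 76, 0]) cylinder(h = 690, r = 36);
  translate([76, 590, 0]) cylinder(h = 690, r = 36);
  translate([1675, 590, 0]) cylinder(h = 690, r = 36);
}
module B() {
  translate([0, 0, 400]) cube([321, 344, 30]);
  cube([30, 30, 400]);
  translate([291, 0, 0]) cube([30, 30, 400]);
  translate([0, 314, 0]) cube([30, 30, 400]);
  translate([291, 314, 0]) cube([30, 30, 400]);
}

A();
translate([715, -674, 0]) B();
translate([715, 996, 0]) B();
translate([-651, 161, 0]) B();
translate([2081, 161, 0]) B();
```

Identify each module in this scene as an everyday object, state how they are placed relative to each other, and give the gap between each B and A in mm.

Each stool's nearest face is 330 mm from the table's bounding box.

A is a table. B is a stool. Four stools sit around the table at the −y, +y, −x, +x sides. The gap between each stool and the table is 330 mm.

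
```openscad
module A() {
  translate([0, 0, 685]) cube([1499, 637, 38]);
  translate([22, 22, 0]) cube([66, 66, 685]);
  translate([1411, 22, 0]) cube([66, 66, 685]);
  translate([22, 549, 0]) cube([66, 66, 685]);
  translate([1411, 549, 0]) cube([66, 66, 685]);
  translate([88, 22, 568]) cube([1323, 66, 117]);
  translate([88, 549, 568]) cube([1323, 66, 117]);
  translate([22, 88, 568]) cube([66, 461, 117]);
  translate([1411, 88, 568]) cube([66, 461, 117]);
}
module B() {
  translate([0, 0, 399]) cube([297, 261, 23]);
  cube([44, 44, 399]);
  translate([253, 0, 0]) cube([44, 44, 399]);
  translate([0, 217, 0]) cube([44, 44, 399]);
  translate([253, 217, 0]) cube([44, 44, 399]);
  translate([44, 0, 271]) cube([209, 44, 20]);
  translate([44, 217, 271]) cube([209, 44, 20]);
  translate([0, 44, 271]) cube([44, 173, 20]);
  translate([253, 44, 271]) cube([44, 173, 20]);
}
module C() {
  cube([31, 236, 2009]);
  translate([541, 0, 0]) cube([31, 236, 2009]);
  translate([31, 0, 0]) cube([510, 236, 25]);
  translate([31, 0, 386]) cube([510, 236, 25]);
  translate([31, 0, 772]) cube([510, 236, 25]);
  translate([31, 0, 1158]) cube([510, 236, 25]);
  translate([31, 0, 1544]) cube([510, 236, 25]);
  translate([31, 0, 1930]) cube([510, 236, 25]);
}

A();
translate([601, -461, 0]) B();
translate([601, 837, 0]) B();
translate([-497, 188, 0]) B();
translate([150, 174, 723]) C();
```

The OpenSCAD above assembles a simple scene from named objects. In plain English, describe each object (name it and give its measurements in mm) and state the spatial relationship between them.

A is a rectangular dining table. The top is 1499×637×38 mm with its upper surface at z = 723 mm. It stands on four 66×66 mm square legs, each inset 22 mm from the nearest pair of top edges, running from the floor to the underside of the top. Four apron rails, 66 mm thick and 117 mm tall, run between adjacent legs with their top edges flush with the underside of the top and their outer faces flush with the legs' outer faces.

B is a four-legged stool. The seat is a 297×261×23 mm slab whose top surface is at z = 422 mm; four square legs, each 44×44 mm in cross-section, run from the floor (z = 0) to the underside of the seat, each flush with a corner of the seat. Four stretchers, 44 mm wide and 20 mm tall, connect adjacent legs with their undersides at z = 271 mm, each running between the inner faces of the legs it joins and aligned with the legs' outer faces on the other axis.

C is an open bookshelf. Two side panels, each 31 mm thick, 236 mm deep and 2009 mm tall, stand 572 mm apart (outside-to-outside). Between them sit 6 shelves, each 25 mm thick and 236 mm deep, spanning the full gap between the sides. The bottom shelf rests on the floor (its underside at z = 0) and the clear gap between one shelf's top and the next shelf's underside is 361 mm.

Three stools sit around the table at the −y, +y, −x sides. The bookshelf is on top of the table.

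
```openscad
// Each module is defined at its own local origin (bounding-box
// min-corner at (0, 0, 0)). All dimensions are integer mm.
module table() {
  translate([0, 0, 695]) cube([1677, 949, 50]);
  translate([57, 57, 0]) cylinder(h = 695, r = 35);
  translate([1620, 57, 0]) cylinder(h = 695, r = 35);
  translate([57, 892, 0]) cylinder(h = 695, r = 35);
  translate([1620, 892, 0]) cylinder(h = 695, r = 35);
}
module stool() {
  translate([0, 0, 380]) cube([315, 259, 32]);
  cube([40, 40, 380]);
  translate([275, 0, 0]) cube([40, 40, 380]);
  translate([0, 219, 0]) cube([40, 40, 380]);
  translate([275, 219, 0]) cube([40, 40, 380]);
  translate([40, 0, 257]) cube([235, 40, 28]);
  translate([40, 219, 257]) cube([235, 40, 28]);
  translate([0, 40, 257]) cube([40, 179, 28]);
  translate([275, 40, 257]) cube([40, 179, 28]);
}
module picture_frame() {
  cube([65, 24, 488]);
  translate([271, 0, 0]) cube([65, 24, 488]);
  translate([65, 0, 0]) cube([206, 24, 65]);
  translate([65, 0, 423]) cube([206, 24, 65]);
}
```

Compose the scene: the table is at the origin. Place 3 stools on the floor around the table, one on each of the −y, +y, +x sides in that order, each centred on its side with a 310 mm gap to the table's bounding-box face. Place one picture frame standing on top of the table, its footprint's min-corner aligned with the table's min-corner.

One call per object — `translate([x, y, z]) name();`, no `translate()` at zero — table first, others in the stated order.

table();
translate([681, -569, 0]) stool();
translate([681, 1259, 0]) stool();
translate([1987, 345, 0]) stool();
translate([0, 0, 745]) picture_frame();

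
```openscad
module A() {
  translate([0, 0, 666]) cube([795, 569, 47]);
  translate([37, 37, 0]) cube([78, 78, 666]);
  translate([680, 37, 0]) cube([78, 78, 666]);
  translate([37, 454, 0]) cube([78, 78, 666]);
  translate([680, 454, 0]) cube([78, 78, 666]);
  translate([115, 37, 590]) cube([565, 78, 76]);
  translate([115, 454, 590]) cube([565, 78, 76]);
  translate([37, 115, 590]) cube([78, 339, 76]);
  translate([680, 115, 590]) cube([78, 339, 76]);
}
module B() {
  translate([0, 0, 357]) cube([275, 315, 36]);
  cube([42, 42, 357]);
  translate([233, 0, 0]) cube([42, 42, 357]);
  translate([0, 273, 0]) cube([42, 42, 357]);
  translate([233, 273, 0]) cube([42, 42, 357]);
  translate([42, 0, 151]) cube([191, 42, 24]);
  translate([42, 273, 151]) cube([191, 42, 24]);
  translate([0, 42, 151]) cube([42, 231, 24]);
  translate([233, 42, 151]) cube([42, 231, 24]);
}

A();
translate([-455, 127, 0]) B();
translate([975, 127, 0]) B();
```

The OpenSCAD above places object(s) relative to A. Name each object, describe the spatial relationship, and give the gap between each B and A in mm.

Each stool's nearest face is 180 mm from the table's bounding box.

A is a table. B is a stool. Two stools sit around the table at the −x, +x sides. The gap between each stool and the table is 180 mm.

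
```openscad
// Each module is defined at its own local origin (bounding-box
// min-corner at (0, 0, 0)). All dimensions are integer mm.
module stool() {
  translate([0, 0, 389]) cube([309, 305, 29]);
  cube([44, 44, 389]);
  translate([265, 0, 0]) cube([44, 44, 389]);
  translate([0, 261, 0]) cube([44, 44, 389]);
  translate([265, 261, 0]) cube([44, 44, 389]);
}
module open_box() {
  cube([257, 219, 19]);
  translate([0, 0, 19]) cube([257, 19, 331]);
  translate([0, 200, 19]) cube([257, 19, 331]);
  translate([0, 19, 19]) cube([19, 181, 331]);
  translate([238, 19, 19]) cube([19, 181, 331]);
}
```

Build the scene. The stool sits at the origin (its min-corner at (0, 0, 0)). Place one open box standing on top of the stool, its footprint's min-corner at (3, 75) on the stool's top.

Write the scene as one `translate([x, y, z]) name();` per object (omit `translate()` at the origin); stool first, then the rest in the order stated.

stool();
translate([3, 75, 418]) open_box();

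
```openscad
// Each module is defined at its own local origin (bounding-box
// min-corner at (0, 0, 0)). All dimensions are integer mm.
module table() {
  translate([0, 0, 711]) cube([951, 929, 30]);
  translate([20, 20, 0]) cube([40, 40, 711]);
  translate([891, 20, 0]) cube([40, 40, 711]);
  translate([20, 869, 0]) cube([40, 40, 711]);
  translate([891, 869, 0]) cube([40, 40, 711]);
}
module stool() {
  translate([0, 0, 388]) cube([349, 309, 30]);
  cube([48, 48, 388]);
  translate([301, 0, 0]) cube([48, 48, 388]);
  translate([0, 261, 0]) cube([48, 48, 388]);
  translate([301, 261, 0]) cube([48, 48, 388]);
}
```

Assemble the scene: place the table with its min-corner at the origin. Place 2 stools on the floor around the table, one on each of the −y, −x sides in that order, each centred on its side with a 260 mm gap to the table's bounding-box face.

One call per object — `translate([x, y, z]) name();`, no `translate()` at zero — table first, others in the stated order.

table();
translate([301, -569, 0]) stool();
translate([-609, 310, 0]) stool();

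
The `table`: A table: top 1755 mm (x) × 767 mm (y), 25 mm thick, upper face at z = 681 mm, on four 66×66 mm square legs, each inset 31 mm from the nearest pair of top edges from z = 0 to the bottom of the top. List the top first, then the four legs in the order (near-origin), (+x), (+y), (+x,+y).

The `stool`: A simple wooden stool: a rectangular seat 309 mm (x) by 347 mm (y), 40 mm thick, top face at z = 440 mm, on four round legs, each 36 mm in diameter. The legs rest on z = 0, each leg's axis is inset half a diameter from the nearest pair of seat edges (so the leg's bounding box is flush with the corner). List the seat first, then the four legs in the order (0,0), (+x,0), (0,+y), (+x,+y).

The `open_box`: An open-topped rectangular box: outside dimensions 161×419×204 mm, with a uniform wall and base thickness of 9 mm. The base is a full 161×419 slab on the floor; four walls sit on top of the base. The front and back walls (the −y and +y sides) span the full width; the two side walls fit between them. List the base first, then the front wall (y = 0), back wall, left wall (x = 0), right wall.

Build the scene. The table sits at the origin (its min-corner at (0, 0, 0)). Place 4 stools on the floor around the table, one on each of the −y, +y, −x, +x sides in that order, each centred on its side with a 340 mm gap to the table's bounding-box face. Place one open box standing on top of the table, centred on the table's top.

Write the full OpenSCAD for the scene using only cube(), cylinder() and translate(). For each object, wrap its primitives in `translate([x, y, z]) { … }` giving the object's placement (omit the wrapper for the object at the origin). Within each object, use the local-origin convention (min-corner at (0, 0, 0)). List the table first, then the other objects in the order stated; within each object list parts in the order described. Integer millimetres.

translate([0, 0, 656]) cube([1755, 767, 25]);
translate([31, 31, 0]) cube([66, 66, 656]);
translate([1658, 31, 0]) cube([66, 66, 656]);
translate([31, 670, 0]) cube([66, 66, 656]);
translate([1658, 670, 0]) cube([66, 66, 656]);
translate([723, -687, 0]) {
  translate([0, 0, 400]) cube([309, 347, 40]);
  translate([18, 18, 0]) cylinder(h = 400, r = 18);
  translate([291, 18, 0]) cylinder(h = 400, r = 18);
  translate([18, 329, 0]) cylinder(h = 400, r = 18);
  translate([291, 329, 0]) cylinder(h = 400, r = 18);
}
translate([723, 1107, 0]) {
  translate([0, 0, 400]) cube([309, 347, 40]);
  translate([18, 18, 0]) cylinder(h = 400, r = 18);
  translate([291, 18, 0]) cylinder(h = 400, r = 18);
  translate([18, 329, 0]) cylinder(h = 400, r = 18);
  translate([291, 329, 0]) cylinder(h = 400, r = 18);
}
translate([-649, 210, 0]) {
  translate([0, 0, 400]) cube([309, 347, 40]);
  translate([18, 18, 0]) cylinder(h = 400, r = 18);
  translate([291, 18, 0]) cylinder(h = 400, r = 18);
  translate([18, 329, 0]) cylinder(h = 400, r = 18);
  translate([291, 329, 0]) cylinder(h = 400, r = 18);
}
translate([2095, 210, 0]) {
  translate([0, 0, 400]) cube([309, 347, 40]);
  translate([18, 18, 0]) cylinder(h = 400, r = 18);
  translate([291, 18, 0]) cylinder(h = 400, r = 18);
  translate([18, 329, 0]) cylinder(h = 400, r = 18);
  translate([291, 329, 0]) cylinder(h = 400, r = 18);
}
translate([797, 174, 681]) {
  cube([161, 419, 9]);
  translate([0, 0, 9]) cube([161, 9, 195]);
  translate([0, 410, 9]) cube([161, 9, 195]);
  translate([0, 9, 9]) cube([9, 401, 195]);
  translate([152, 9, 9]) cube([9, 401, 195]);
}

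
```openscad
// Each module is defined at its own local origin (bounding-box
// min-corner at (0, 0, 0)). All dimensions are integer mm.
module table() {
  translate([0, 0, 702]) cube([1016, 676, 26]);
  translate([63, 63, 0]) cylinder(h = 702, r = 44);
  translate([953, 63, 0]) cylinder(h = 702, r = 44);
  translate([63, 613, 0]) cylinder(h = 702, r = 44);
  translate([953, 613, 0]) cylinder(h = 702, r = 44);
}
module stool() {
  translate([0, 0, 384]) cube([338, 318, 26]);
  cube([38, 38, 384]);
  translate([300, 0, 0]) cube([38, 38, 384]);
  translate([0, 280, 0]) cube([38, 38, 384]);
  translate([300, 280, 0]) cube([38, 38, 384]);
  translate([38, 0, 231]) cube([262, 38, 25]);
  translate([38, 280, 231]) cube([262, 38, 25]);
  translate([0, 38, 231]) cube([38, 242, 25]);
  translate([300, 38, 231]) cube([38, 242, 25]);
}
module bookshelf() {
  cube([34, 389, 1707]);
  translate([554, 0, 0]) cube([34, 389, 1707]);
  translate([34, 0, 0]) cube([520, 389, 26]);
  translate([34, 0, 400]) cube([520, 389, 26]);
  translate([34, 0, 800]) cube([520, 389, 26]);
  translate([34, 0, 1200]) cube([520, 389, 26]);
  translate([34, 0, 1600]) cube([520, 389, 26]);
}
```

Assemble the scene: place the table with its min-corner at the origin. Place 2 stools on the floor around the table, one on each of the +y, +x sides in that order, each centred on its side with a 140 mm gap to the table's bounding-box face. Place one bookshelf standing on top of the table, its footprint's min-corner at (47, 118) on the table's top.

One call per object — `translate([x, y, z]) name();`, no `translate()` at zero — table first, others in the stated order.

table();
translate([339, 816, 0]) stool();
translate([1156, 179, 0]) stool();
translate([47, 118, 728]) bookshelf();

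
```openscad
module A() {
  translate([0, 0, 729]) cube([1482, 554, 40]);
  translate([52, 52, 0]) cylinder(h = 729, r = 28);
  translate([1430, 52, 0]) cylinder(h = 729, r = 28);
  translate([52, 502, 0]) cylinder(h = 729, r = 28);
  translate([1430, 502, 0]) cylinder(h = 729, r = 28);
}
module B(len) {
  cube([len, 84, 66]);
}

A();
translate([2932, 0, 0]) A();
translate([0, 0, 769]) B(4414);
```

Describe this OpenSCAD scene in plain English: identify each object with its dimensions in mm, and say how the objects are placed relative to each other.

A is a table with a 1482×554 mm rectangular top, 40 mm thick, top surface at z = 769 mm, supported by four round legs of 56 mm diameter, each leg's bounding box inset 24 mm from the nearest pair of top edges, running from the floor.

B is a rectangular beam 4414 mm long (x), 84 mm deep (y), 66 mm thick (z).

The beam spans the tops of two tables placed 1450 mm apart, resting at z = 769 mm.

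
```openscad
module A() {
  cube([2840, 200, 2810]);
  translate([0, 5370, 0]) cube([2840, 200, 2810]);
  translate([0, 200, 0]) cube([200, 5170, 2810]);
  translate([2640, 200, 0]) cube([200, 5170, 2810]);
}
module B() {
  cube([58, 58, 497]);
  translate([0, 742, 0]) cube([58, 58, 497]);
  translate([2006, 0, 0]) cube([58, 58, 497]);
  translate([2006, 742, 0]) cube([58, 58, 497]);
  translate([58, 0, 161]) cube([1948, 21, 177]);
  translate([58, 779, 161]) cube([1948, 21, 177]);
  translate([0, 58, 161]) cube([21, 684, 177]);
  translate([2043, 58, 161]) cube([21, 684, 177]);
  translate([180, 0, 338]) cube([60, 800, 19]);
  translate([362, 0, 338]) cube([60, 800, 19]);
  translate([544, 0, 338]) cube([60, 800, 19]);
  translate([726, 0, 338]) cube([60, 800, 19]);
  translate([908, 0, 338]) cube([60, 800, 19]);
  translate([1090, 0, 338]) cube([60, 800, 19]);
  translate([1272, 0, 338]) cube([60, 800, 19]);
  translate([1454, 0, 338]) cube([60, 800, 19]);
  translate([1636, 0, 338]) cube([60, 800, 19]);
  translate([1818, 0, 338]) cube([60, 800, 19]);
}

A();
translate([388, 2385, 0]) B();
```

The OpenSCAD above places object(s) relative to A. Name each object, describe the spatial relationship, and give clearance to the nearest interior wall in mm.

A is a house frame. B is a bed frame. The bed frame sits inside the house frame, centred. The clearance to the nearest interior wall is 188 mm.

Clearances: x = 188, y = 2185; minimum 188 mm.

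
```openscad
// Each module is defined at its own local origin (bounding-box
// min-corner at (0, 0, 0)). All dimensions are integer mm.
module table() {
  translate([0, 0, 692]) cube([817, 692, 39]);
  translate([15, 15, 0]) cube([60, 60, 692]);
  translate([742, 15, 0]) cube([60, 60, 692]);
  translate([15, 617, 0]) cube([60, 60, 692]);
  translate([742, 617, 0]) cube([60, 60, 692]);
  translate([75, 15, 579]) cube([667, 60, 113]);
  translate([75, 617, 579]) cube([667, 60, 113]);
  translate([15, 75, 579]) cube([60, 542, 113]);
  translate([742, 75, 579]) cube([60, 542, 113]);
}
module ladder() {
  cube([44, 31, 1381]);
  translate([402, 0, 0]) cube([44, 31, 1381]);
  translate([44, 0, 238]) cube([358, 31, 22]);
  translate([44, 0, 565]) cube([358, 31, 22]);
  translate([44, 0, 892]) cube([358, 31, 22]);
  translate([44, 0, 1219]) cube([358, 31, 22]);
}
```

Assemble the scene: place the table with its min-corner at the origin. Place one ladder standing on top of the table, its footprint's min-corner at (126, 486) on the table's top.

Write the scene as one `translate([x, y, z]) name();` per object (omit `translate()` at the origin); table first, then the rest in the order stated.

table();
translate([126, 486, 731]) ladder();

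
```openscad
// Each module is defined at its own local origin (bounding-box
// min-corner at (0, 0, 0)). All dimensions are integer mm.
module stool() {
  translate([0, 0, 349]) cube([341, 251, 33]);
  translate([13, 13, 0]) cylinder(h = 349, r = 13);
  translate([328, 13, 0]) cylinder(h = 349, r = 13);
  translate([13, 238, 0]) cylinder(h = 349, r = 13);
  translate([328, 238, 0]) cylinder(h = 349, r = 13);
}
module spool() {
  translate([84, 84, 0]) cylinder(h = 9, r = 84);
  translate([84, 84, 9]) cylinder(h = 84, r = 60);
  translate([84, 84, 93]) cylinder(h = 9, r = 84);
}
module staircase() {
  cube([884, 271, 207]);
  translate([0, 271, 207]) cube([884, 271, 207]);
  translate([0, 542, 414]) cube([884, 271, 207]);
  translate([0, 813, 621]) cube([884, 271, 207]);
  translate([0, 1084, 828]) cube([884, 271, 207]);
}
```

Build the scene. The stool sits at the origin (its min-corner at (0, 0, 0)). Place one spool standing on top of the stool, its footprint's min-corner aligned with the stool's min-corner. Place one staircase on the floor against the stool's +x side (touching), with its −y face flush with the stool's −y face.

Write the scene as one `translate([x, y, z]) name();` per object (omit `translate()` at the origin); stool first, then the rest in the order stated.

stool();
translate([0, 0, 382]) spool();
translate([341, 0, 0]) staircase();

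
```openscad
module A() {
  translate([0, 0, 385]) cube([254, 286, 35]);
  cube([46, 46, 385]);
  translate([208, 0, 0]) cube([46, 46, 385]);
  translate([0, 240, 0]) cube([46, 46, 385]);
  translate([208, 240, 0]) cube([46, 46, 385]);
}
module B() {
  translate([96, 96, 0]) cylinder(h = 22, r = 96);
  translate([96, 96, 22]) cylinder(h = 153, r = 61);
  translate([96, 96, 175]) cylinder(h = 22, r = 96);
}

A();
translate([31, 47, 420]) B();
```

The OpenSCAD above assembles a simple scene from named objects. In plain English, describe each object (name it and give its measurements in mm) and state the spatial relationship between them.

A is a four-legged stool. The seat is 254×286 mm, 35 mm thick, top at z = 420 mm. It stands on four square legs, each 46×46 mm in cross-section, from z = 0 to the seat underside, each flush with a corner of the seat.

B is a spool: two coaxial disc flanges of radius 96 mm and thickness 22 mm, joined by a core cylinder of radius 61 mm and height 153 mm. The lower flange rests on z = 0 and the three cylinders share a vertical axis.

The spool is on top of the stool, centred.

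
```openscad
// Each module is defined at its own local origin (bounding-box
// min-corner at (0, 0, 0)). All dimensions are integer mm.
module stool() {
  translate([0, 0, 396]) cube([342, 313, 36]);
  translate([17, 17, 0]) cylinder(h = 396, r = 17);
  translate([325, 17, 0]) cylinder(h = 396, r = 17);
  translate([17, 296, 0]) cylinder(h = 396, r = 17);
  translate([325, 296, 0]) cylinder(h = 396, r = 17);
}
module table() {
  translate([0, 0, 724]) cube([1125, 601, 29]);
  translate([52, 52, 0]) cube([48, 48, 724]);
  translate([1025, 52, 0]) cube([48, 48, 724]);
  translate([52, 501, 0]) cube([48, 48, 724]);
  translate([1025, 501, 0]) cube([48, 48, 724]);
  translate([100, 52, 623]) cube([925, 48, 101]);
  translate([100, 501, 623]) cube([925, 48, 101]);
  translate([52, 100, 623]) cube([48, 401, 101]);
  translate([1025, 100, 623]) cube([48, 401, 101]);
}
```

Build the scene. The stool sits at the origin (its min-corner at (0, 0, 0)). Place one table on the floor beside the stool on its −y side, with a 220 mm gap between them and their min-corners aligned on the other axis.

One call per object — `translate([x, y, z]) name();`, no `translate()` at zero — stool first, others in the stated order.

stool();
translate([0, -821, 0]) table();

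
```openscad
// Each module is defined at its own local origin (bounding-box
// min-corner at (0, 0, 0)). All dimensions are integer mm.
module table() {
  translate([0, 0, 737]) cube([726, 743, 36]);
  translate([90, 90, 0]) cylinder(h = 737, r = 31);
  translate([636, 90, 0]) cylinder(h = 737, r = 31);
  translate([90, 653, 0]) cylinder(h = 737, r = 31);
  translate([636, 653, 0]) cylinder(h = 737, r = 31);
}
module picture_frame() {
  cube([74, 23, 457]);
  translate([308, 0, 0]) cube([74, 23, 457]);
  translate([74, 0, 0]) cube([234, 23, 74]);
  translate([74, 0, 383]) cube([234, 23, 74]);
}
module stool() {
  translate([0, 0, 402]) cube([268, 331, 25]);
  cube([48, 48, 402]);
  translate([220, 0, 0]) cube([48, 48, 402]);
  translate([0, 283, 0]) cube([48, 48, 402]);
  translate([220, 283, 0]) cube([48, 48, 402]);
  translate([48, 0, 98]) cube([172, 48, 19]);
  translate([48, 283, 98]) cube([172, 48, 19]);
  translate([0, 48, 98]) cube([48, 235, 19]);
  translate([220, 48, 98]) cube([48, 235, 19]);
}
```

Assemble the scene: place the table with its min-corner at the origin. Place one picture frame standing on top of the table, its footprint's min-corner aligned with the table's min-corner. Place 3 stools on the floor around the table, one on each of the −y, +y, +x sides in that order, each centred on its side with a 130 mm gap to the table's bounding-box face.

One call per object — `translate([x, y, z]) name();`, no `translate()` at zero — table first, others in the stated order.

table();
translate([0, 0, 773]) picture_frame();
translate([229, -461, 0]) stool();
translate([229, 873, 0]) stool();
translate([856, 206, 0]) stool();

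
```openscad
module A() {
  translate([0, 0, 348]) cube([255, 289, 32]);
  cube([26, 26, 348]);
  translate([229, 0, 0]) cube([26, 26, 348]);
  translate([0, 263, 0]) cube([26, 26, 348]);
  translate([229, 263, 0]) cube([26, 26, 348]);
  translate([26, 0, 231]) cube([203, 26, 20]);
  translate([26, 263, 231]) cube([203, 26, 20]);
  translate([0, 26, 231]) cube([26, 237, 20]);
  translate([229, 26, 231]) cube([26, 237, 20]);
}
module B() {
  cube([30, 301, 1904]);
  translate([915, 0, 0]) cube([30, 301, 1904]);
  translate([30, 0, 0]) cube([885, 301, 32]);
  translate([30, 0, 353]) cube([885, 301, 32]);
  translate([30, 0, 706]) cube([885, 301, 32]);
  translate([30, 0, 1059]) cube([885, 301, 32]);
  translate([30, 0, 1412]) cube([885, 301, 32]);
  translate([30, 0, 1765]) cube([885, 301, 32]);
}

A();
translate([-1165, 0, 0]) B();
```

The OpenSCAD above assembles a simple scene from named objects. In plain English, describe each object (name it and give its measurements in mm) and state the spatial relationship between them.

A is a four-legged stool. The seat is 255×289 mm, 32 mm thick, top at z = 380 mm. It stands on four square legs, each 26×26 mm in cross-section, from z = 0 to the seat underside, each flush with a corner of the seat. Four stretchers, 26 mm wide and 20 mm tall, connect adjacent legs with their undersides at z = 231 mm, each running between the inner faces of the legs it joins and aligned with the legs' outer faces on the other axis.

B is a bookshelf 945 mm wide overall, 301 mm deep and 1904 mm tall. The two sides are 30 mm thick vertical panels. 6 horizontal shelves of 32 mm thickness span between the inner faces of the sides; the lowest shelf sits on the floor and shelves are stacked with a clear vertical gap of 321 mm between each pair.

The bookshelf is on the floor beside the stool on its −x side.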